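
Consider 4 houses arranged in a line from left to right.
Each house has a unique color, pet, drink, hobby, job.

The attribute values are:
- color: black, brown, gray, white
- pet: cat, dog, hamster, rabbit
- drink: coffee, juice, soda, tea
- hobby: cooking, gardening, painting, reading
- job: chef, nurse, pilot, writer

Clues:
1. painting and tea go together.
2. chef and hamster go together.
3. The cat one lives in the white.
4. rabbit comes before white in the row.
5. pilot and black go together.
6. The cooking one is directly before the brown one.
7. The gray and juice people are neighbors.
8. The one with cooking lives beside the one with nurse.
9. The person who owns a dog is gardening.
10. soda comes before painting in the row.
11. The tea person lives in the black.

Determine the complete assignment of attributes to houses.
Solution:

House | Color | Pet | Drink | Hobby | Job
-----------------------------------------
  1   | gray | hamster | soda | cooking | chef
  2   | brown | dog | juice | gardening | nurse
  3   | black | rabbit | tea | painting | pilot
  4   | white | cat | coffee | reading | writer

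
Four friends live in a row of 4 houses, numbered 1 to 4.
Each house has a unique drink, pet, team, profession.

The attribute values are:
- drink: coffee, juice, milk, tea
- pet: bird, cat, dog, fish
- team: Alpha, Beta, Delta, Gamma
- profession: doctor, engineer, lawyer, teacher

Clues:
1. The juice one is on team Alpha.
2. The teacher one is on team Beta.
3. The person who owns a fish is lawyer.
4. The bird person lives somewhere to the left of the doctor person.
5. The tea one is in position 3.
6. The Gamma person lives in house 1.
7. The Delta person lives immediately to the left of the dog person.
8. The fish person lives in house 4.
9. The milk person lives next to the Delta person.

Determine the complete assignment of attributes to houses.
Solution:

House | Drink | Pet | Team | Profession
---------------------------------------
  1   | milk | bird | Gamma | engineer
  2   | coffee | cat | Delta | doctor
  3   | tea | dog | Beta | teacher
  4   | juice | fish | Alpha | lawyer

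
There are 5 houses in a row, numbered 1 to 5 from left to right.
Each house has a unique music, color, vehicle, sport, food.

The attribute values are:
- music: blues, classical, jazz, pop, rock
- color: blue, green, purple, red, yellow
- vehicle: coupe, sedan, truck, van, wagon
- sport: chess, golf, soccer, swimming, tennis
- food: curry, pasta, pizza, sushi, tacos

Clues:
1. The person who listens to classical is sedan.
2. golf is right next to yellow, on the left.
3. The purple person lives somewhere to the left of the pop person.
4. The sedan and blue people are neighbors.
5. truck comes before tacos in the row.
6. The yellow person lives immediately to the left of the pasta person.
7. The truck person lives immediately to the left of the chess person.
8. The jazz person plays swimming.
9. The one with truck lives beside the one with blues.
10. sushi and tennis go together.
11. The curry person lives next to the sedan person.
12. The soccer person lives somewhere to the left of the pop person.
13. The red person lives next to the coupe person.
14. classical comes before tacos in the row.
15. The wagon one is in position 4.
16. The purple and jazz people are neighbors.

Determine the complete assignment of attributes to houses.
Solution:

House | Music | Color | Vehicle | Sport | Food
----------------------------------------------
  1   | rock | red | truck | golf | pizza
  2   | blues | yellow | coupe | chess | curry
  3   | classical | purple | sedan | soccer | pasta
  4   | jazz | blue | wagon | swimming | tacos
  5   | pop | green | van | tennis | sushi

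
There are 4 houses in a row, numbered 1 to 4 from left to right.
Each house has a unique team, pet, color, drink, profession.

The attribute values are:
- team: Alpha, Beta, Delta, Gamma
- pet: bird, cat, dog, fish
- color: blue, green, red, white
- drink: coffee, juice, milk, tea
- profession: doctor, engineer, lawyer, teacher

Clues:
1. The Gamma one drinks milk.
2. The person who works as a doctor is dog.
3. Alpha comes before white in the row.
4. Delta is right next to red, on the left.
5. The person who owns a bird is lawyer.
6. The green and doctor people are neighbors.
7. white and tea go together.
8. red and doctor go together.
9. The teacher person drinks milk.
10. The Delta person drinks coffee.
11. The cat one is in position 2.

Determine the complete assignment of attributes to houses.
Solution:

House | Team | Pet | Color | Drink | Profession
-----------------------------------------------
  1   | Gamma | fish | blue | milk | teacher
  2   | Delta | cat | green | coffee | engineer
  3   | Alpha | dog | red | juice | doctor
  4   | Beta | bird | white | tea | lawyer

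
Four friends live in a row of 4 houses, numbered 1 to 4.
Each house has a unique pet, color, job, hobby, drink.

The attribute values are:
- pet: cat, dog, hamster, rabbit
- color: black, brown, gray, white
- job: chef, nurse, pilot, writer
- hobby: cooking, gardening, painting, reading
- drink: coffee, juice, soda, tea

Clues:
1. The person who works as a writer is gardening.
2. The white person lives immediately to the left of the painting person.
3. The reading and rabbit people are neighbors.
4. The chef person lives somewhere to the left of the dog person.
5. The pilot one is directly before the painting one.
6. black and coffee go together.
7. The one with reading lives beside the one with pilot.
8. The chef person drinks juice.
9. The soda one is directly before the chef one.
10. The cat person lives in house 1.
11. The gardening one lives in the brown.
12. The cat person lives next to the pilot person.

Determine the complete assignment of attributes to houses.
Solution:

House | Pet | Color | Job | Hobby | Drink
-----------------------------------------
  1   | cat | black | nurse | reading | coffee
  2   | rabbit | white | pilot | cooking | soda
  3   | hamster | gray | chef | painting | juice
  4   | dog | brown | writer | gardening | tea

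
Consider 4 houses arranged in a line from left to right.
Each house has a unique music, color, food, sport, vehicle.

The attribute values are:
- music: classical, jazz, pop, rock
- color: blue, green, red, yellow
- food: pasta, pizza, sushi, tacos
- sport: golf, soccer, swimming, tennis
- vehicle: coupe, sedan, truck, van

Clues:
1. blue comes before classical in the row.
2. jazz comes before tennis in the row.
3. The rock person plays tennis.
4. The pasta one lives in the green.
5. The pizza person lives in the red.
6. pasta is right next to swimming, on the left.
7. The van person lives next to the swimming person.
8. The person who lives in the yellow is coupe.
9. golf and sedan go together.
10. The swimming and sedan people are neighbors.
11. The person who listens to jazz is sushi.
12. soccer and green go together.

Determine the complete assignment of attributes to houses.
Solution:

House | Music | Color | Food | Sport | Vehicle
----------------------------------------------
  1   | pop | green | pasta | soccer | van
  2   | jazz | blue | sushi | swimming | truck
  3   | classical | red | pizza | golf | sedan
  4   | rock | yellow | tacos | tennis | coupe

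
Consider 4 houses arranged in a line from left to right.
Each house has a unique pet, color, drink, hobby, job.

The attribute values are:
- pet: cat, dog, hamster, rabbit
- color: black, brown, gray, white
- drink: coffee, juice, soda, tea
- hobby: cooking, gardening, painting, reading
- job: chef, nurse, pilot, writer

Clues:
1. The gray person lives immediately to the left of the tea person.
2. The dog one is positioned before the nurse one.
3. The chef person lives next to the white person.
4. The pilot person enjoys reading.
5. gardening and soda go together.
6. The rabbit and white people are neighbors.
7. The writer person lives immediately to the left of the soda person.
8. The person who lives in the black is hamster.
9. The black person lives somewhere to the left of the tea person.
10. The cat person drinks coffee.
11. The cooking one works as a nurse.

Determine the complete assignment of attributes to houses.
Solution:

House | Pet | Color | Drink | Hobby | Job
-----------------------------------------
  1   | hamster | black | juice | painting | writer
  2   | rabbit | gray | soda | gardening | chef
  3   | dog | white | tea | reading | pilot
  4   | cat | brown | coffee | cooking | nurse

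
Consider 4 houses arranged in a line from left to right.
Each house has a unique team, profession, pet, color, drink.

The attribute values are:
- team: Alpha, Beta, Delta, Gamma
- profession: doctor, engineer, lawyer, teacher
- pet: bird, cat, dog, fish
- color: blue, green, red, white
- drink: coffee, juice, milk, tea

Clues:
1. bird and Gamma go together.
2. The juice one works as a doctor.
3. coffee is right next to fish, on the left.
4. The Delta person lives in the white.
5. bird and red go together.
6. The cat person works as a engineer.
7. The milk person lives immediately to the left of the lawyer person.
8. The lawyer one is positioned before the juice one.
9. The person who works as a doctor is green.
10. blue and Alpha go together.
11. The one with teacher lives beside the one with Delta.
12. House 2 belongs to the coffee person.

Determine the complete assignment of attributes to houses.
Solution:

House | Team | Profession | Pet | Color | Drink
-----------------------------------------------
  1   | Gamma | teacher | bird | red | milk
  2   | Delta | lawyer | dog | white | coffee
  3   | Beta | doctor | fish | green | juice
  4   | Alpha | engineer | cat | blue | tea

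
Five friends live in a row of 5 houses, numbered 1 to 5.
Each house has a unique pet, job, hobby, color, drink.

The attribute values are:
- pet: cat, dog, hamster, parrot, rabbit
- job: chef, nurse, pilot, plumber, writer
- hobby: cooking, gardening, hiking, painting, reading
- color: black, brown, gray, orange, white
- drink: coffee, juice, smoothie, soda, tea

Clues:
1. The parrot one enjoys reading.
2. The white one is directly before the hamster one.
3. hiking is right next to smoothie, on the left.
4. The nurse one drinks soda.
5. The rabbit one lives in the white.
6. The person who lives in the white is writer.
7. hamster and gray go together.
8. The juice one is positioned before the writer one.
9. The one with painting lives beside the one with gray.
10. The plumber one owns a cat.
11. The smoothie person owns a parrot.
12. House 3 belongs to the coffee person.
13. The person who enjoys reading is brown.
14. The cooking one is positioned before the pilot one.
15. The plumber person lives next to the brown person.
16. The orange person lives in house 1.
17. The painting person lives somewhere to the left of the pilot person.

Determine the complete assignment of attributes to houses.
Solution:

House | Pet | Job | Hobby | Color | Drink
-----------------------------------------
  1   | cat | plumber | hiking | orange | juice
  2   | parrot | chef | reading | brown | smoothie
  3   | rabbit | writer | painting | white | coffee
  4   | hamster | nurse | cooking | gray | soda
  5   | dog | pilot | gardening | black | tea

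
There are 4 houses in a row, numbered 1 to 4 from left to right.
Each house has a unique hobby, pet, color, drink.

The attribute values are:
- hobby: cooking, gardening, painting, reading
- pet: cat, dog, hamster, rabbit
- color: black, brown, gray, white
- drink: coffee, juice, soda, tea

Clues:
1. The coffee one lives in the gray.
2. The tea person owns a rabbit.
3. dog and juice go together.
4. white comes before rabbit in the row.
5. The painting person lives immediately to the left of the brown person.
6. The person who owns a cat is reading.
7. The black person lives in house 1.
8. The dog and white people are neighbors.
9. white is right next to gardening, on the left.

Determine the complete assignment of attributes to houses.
Solution:

House | Hobby | Pet | Color | Drink
-----------------------------------
  1   | cooking | dog | black | juice
  2   | painting | hamster | white | soda
  3   | gardening | rabbit | brown | tea
  4   | reading | cat | gray | coffee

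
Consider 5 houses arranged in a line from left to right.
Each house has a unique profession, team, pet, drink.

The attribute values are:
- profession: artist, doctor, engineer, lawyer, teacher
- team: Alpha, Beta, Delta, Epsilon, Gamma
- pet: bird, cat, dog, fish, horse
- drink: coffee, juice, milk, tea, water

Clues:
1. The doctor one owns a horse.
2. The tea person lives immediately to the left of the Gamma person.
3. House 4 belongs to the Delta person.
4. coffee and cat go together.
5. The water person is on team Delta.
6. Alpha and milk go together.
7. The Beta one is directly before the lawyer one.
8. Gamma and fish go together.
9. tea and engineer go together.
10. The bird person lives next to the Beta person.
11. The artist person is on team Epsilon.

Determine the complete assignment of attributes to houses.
Solution:

House | Profession | Team | Pet | Drink
---------------------------------------
  1   | teacher | Alpha | bird | milk
  2   | engineer | Beta | dog | tea
  3   | lawyer | Gamma | fish | juice
  4   | doctor | Delta | horse | water
  5   | artist | Epsilon | cat | coffee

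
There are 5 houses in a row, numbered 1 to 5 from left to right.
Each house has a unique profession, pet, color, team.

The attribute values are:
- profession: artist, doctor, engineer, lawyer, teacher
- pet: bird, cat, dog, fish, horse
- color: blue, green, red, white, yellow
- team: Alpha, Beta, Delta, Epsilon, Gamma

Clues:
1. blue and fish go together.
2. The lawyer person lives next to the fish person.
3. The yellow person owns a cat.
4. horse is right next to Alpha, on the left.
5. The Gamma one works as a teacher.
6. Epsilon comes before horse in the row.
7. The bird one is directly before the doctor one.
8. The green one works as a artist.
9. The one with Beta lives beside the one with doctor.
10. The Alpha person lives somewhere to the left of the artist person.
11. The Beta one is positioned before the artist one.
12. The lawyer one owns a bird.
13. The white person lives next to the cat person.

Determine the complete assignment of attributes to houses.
Solution:

House | Profession | Pet | Color | Team
---------------------------------------
  1   | lawyer | bird | red | Beta
  2   | doctor | fish | blue | Epsilon
  3   | teacher | horse | white | Gamma
  4   | engineer | cat | yellow | Alpha
  5   | artist | dog | green | Delta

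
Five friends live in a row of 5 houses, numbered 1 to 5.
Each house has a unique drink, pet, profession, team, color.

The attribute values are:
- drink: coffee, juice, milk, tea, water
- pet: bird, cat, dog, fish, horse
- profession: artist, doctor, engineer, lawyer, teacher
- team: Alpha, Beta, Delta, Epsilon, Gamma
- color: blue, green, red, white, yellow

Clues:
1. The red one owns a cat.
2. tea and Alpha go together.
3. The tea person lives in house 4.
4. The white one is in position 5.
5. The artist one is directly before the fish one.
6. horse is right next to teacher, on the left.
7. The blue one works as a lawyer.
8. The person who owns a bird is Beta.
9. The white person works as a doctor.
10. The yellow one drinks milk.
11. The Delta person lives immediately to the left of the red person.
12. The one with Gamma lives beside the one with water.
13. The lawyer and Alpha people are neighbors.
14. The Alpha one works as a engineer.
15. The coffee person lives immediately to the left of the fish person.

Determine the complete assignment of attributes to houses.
Solution:

House | Drink | Pet | Profession | Team | Color
-----------------------------------------------
  1   | coffee | horse | artist | Epsilon | green
  2   | milk | fish | teacher | Gamma | yellow
  3   | water | dog | lawyer | Delta | blue
  4   | tea | cat | engineer | Alpha | red
  5   | juice | bird | doctor | Beta | white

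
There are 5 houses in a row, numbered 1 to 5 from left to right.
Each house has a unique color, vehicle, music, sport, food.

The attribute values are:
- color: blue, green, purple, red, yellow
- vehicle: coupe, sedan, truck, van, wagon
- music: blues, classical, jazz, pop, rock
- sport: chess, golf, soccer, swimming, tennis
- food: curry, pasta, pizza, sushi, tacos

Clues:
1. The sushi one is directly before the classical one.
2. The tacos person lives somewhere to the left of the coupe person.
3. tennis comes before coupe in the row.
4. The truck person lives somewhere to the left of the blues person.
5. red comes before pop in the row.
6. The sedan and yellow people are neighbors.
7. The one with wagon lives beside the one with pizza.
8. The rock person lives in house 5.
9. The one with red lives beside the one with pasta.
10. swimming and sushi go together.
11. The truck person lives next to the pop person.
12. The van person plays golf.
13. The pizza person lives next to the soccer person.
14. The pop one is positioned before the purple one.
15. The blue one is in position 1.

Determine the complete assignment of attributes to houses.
Solution:

House | Color | Vehicle | Music | Sport | Food
----------------------------------------------
  1   | blue | wagon | jazz | swimming | sushi
  2   | red | truck | classical | tennis | pizza
  3   | green | sedan | pop | soccer | pasta
  4   | yellow | van | blues | golf | tacos
  5   | purple | coupe | rock | chess | curry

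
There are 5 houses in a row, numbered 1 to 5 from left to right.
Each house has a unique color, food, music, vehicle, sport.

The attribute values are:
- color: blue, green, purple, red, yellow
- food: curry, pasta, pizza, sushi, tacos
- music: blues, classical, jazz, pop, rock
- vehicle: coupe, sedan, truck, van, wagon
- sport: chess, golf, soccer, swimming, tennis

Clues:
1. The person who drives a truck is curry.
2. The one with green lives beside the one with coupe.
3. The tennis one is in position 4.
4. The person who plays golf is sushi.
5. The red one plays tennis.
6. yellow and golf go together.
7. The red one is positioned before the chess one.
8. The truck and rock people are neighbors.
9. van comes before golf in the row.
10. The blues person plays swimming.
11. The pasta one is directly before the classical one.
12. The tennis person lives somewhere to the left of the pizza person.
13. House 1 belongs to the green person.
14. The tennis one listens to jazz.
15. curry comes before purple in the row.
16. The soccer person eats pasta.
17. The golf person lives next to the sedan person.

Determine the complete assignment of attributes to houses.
Solution:

House | Color | Food | Music | Vehicle | Sport
----------------------------------------------
  1   | green | pasta | pop | van | soccer
  2   | yellow | sushi | classical | coupe | golf
  3   | blue | tacos | blues | sedan | swimming
  4   | red | curry | jazz | truck | tennis
  5   | purple | pizza | rock | wagon | chess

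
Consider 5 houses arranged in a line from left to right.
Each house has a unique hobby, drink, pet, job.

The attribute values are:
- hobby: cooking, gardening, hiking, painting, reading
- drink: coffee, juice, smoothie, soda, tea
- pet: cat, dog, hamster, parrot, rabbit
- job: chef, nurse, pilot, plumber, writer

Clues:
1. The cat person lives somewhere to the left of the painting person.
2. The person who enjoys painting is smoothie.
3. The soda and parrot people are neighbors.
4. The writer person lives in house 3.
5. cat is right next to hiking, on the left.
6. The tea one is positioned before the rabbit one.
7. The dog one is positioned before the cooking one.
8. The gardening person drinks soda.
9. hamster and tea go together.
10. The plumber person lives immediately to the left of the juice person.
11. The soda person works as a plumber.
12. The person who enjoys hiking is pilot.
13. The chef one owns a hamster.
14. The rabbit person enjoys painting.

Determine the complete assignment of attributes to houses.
Solution:

House | Hobby | Drink | Pet | Job
---------------------------------
  1   | gardening | soda | cat | plumber
  2   | hiking | juice | parrot | pilot
  3   | reading | coffee | dog | writer
  4   | cooking | tea | hamster | chef
  5   | painting | smoothie | rabbit | nurse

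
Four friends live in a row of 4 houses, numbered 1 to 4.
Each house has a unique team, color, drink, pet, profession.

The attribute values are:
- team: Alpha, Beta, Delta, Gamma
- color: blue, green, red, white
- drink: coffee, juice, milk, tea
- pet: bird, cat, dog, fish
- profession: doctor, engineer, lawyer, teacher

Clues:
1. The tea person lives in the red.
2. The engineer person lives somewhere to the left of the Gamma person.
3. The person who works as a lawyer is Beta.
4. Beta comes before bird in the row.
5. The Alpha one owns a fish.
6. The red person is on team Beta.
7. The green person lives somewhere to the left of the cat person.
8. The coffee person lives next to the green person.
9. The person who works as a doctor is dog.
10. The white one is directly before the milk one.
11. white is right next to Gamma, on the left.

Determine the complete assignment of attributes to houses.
Solution:

House | Team | Color | Drink | Pet | Profession
-----------------------------------------------
  1   | Alpha | white | coffee | fish | engineer
  2   | Gamma | green | milk | dog | doctor
  3   | Beta | red | tea | cat | lawyer
  4   | Delta | blue | juice | bird | teacher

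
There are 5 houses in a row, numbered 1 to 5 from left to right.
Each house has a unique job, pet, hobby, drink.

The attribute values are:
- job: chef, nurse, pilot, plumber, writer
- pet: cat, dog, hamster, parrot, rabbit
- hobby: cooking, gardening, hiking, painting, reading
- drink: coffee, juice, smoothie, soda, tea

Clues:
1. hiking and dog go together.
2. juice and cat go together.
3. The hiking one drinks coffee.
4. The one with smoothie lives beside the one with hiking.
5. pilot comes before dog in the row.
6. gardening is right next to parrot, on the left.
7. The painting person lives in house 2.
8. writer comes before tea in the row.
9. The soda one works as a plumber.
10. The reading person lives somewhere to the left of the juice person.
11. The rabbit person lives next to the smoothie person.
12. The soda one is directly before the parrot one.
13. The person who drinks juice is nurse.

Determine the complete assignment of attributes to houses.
Solution:

House | Job | Pet | Hobby | Drink
---------------------------------
  1   | plumber | rabbit | gardening | soda
  2   | pilot | parrot | painting | smoothie
  3   | writer | dog | hiking | coffee
  4   | chef | hamster | reading | tea
  5   | nurse | cat | cooking | juice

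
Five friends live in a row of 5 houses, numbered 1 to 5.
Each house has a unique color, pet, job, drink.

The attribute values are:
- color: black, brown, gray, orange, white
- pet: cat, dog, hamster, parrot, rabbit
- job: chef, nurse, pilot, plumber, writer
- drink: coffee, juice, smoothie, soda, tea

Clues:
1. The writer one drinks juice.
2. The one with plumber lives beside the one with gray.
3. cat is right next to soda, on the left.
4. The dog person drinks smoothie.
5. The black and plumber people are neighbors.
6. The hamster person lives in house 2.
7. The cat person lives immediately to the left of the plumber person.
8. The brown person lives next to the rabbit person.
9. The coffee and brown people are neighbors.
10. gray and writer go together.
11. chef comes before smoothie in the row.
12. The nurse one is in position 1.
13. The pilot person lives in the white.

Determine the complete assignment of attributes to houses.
Solution:

House | Color | Pet | Job | Drink
---------------------------------
  1   | black | cat | nurse | coffee
  2   | brown | hamster | plumber | soda
  3   | gray | rabbit | writer | juice
  4   | orange | parrot | chef | tea
  5   | white | dog | pilot | smoothie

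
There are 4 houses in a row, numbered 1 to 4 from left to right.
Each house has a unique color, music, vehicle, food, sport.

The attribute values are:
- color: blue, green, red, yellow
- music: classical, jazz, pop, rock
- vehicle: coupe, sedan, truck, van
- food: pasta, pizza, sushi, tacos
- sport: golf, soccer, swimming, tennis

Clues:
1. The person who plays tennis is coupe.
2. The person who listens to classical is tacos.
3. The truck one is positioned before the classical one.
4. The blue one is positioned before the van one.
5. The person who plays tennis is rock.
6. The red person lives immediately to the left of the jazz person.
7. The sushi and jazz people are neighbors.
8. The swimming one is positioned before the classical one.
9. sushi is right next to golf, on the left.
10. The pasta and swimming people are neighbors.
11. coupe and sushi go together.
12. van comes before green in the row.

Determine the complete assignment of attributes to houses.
Solution:

House | Color | Music | Vehicle | Food | Sport
----------------------------------------------
  1   | red | rock | coupe | sushi | tennis
  2   | blue | jazz | truck | pasta | golf
  3   | yellow | pop | van | pizza | swimming
  4   | green | classical | sedan | tacos | soccer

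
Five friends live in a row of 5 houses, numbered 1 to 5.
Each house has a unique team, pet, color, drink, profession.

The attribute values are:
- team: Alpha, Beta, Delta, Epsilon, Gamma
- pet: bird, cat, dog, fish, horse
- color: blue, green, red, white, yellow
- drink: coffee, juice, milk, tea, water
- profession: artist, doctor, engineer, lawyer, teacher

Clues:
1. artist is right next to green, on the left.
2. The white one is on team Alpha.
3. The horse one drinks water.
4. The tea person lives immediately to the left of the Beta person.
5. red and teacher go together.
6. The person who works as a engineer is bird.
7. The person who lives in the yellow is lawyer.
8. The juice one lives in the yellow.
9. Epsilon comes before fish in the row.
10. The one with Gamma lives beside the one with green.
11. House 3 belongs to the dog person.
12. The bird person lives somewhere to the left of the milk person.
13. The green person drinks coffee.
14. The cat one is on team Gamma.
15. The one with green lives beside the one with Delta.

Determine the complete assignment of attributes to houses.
Solution:

House | Team | Pet | Color | Drink | Profession
-----------------------------------------------
  1   | Gamma | cat | blue | tea | artist
  2   | Beta | bird | green | coffee | engineer
  3   | Delta | dog | yellow | juice | lawyer
  4   | Epsilon | horse | red | water | teacher
  5   | Alpha | fish | white | milk | doctor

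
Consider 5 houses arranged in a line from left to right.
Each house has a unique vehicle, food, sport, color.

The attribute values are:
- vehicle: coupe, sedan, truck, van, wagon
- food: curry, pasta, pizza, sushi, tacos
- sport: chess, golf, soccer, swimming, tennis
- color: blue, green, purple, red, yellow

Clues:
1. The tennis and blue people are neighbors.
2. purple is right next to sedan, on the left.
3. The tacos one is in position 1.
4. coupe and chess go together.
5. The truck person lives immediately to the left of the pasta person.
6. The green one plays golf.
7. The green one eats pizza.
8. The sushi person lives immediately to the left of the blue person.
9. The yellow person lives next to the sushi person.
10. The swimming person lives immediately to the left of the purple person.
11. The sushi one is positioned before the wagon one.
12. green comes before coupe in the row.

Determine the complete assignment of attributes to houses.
Solution:

House | Vehicle | Food | Sport | Color
--------------------------------------
  1   | van | tacos | swimming | yellow
  2   | truck | sushi | tennis | purple
  3   | sedan | pasta | soccer | blue
  4   | wagon | pizza | golf | green
  5   | coupe | curry | chess | red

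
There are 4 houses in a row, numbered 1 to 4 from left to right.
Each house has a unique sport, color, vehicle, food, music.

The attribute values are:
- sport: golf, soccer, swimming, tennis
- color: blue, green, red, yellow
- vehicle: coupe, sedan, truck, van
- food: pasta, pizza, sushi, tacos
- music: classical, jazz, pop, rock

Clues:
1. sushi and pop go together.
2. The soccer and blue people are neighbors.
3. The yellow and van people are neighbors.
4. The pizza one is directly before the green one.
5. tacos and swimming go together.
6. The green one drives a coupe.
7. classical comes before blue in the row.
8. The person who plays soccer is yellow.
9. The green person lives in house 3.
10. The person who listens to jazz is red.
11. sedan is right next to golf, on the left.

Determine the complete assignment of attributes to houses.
Solution:

House | Sport | Color | Vehicle | Food | Music
----------------------------------------------
  1   | soccer | yellow | sedan | pasta | classical
  2   | golf | blue | van | pizza | rock
  3   | tennis | green | coupe | sushi | pop
  4   | swimming | red | truck | tacos | jazz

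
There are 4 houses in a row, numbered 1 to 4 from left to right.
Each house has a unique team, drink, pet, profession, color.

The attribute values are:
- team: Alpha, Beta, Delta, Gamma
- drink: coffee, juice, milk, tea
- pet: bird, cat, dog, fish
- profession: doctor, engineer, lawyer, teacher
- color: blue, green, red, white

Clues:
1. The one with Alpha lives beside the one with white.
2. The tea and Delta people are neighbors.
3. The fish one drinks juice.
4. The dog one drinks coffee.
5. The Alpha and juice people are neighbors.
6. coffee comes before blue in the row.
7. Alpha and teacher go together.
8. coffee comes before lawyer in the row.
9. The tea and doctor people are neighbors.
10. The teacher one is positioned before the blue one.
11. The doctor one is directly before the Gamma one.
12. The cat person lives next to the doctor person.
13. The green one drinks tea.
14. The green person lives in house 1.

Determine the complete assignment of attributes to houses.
Solution:

House | Team | Drink | Pet | Profession | Color
-----------------------------------------------
  1   | Alpha | tea | cat | teacher | green
  2   | Delta | juice | fish | doctor | white
  3   | Gamma | coffee | dog | engineer | red
  4   | Beta | milk | bird | lawyer | blue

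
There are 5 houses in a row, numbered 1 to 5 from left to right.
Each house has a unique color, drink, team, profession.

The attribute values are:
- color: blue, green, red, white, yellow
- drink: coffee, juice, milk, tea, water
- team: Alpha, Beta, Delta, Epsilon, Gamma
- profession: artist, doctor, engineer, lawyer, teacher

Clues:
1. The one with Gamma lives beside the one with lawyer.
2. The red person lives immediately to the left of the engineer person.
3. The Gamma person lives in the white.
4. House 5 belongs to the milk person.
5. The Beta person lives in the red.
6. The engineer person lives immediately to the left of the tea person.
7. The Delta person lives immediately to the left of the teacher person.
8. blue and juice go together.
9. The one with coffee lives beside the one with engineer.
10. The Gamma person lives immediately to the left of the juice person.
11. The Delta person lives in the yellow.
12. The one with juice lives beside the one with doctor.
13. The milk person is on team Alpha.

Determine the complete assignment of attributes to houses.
Solution:

House | Color | Drink | Team | Profession
-----------------------------------------
  1   | red | coffee | Beta | artist
  2   | yellow | water | Delta | engineer
  3   | white | tea | Gamma | teacher
  4   | blue | juice | Epsilon | lawyer
  5   | green | milk | Alpha | doctor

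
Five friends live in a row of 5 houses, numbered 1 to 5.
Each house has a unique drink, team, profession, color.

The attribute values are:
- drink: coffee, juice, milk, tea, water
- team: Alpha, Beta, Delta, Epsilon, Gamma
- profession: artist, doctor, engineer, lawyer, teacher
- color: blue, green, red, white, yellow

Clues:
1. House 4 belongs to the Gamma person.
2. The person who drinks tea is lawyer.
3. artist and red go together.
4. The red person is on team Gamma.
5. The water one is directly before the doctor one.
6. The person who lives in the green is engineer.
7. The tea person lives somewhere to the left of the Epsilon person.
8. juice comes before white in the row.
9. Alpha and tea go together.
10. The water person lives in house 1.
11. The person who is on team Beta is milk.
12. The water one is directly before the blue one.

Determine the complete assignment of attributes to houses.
Solution:

House | Drink | Team | Profession | Color
-----------------------------------------
  1   | water | Delta | engineer | green
  2   | milk | Beta | doctor | blue
  3   | tea | Alpha | lawyer | yellow
  4   | juice | Gamma | artist | red
  5   | coffee | Epsilon | teacher | white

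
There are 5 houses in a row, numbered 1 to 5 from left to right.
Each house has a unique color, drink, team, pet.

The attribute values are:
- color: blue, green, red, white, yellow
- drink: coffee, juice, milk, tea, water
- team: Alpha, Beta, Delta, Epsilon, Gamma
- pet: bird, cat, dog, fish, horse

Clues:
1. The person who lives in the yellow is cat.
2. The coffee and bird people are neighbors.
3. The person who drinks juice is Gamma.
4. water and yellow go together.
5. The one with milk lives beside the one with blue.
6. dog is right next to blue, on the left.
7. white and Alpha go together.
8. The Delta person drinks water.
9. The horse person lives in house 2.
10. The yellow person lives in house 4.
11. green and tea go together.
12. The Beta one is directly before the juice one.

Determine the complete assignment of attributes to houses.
Solution:

House | Color | Drink | Team | Pet
----------------------------------
  1   | white | milk | Alpha | dog
  2   | blue | coffee | Beta | horse
  3   | red | juice | Gamma | bird
  4   | yellow | water | Delta | cat
  5   | green | tea | Epsilon | fish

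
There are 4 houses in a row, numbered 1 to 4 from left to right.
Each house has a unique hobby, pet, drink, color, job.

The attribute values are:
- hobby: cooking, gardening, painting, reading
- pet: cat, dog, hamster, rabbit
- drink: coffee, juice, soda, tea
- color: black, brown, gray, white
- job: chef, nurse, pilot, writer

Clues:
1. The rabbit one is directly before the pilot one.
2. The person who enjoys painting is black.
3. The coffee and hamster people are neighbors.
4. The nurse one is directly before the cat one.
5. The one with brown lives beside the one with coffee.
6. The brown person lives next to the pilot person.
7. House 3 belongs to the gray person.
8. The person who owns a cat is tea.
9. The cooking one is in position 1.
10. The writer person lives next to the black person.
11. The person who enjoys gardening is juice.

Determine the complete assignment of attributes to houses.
Solution:

House | Hobby | Pet | Drink | Color | Job
-----------------------------------------
  1   | cooking | rabbit | soda | brown | writer
  2   | painting | dog | coffee | black | pilot
  3   | gardening | hamster | juice | gray | nurse
  4   | reading | cat | tea | white | chef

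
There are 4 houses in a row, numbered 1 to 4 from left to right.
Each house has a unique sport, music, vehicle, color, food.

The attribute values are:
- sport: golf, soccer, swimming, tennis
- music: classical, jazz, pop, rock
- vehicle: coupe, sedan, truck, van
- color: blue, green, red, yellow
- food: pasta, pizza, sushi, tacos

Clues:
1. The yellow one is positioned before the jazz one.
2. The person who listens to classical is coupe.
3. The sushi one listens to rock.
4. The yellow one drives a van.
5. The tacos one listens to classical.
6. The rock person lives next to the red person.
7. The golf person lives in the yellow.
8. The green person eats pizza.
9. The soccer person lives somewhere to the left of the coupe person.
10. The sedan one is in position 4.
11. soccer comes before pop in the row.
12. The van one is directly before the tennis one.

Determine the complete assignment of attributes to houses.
Solution:

House | Sport | Music | Vehicle | Color | Food
----------------------------------------------
  1   | soccer | rock | truck | blue | sushi
  2   | swimming | classical | coupe | red | tacos
  3   | golf | pop | van | yellow | pasta
  4   | tennis | jazz | sedan | green | pizza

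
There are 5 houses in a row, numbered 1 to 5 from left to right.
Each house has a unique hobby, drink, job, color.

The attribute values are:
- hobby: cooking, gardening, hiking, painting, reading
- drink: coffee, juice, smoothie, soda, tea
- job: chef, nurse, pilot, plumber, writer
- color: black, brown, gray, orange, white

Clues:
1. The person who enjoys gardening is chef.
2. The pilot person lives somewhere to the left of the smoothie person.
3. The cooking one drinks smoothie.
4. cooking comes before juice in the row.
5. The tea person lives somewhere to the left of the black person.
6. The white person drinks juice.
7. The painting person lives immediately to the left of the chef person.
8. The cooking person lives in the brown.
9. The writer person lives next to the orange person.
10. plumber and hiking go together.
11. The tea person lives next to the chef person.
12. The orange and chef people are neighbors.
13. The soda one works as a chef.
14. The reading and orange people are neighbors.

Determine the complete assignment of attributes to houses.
Solution:

House | Hobby | Drink | Job | Color
-----------------------------------
  1   | reading | coffee | writer | gray
  2   | painting | tea | pilot | orange
  3   | gardening | soda | chef | black
  4   | cooking | smoothie | nurse | brown
  5   | hiking | juice | plumber | white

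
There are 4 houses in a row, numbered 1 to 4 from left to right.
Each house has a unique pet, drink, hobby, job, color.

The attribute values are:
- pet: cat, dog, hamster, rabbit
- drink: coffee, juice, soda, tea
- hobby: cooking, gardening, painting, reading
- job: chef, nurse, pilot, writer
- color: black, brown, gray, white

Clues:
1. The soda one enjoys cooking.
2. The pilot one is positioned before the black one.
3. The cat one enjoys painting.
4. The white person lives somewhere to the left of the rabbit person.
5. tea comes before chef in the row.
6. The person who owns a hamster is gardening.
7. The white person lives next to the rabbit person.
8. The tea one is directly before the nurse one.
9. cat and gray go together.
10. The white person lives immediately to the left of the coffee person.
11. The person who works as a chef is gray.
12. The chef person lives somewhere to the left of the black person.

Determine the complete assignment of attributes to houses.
Solution:

House | Pet | Drink | Hobby | Job | Color
-----------------------------------------
  1   | hamster | tea | gardening | pilot | white
  2   | rabbit | coffee | reading | nurse | brown
  3   | cat | juice | painting | chef | gray
  4   | dog | soda | cooking | writer | black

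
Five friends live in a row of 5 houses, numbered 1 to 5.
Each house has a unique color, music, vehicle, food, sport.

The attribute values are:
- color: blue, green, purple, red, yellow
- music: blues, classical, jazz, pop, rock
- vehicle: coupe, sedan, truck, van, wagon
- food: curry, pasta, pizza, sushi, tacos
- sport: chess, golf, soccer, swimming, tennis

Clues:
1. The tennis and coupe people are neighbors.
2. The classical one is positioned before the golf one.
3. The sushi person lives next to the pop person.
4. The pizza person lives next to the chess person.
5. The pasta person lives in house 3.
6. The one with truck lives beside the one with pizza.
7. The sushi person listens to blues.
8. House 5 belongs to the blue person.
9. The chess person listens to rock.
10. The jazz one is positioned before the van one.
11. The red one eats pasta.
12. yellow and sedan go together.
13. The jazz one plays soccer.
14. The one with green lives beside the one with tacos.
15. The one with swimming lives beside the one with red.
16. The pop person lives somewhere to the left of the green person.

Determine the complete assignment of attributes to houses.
Solution:

House | Color | Music | Vehicle | Food | Sport
----------------------------------------------
  1   | yellow | classical | sedan | curry | tennis
  2   | purple | blues | coupe | sushi | swimming
  3   | red | pop | truck | pasta | golf
  4   | green | jazz | wagon | pizza | soccer
  5   | blue | rock | van | tacos | chess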